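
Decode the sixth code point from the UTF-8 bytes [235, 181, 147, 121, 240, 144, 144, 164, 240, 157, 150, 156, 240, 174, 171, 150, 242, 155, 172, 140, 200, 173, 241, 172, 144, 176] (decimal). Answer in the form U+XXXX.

Offset 0: leading byte 0xEB = 11101011 → 3-byte char #1 = EB B5 93.
Offset 3: leading byte 0x79 = 01111001 → 1-byte char #2 = 79.
Offset 4: leading byte 0xF0 = 11110000 → 4-byte char #3 = F0 90 90 A4.
Offset 8: leading byte 0xF0 = 11110000 → 4-byte char #4 = F0 9D 96 9C.
Offset 12: leading byte 0xF0 = 11110000 → 4-byte char #5 = F0 AE AB 96.
Offset 16: leading byte 0xF2 = 11110010 → 4-byte char #6 = F2 9B AC 8C.
Leading byte 0xF2 = 11110010 matches 11110xxx → 4-byte sequence.
Byte 1: 0xF2 = 11110010, payload 010 (3 bits).
Byte 2: 0x9B = 10011011 (10xxxxxx ✓), payload 011011.
Byte 3: 0xAC = 10101100 (10xxxxxx ✓), payload 101100.
Byte 4: 0x8C = 10001100 (10xxxxxx ✓), payload 001100.
Concatenate: 010011011101100001100 = 0x9BB0C (21 bits → U+9BB0C).

U+9BB0C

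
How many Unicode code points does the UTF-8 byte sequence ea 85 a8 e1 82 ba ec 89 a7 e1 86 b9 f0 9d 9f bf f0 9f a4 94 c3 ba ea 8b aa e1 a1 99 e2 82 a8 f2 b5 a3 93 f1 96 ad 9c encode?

Byte at offset 0: 0xEA = 11101010 → 3-byte char (#1). Advance 3.
Byte at offset 3: 0xE1 = 11100001 → 3-byte char (#2). Advance 3.
Byte at offset 6: 0xEC = 11101100 → 3-byte char (#3). Advance 3.
Byte at offset 9: 0xE1 = 11100001 → 3-byte char (#4). Advance 3.
Byte at offset 12: 0xF0 = 11110000 → 4-byte char (#5). Advance 4.
Byte at offset 16: 0xF0 = 11110000 → 4-byte char (#6). Advance 4.
Byte at offset 20: 0xC3 = 11000011 → 2-byte char (#7). Advance 2.
Byte at offset 22: 0xEA = 11101010 → 3-byte char (#8). Advance 3.
Byte at offset 25: 0xE1 = 11100001 → 3-byte char (#9). Advance 3.
Byte at offset 28: 0xE2 = 11100010 → 3-byte char (#10). Advance 3.
Byte at offset 31: 0xF2 = 11110010 → 4-byte char (#11). Advance 4.
Byte at offset 35: 0xF1 = 11110001 → 4-byte char (#12). Advance 4.
Reached end at offset 39 after 12 code points.

12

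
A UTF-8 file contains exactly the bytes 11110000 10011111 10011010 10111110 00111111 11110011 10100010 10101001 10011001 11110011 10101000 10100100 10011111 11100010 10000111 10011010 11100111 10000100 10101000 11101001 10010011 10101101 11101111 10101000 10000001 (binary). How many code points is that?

Byte at offset 0: 0xF0 = 11110000 → 4-byte char (#1). Advance 4.
Byte at offset 4: 0x3F = 00111111 → 1-byte char (#2). Advance 1.
Byte at offset 5: 0xF3 = 11110011 → 4-byte char (#3). Advance 4.
Byte at offset 9: 0xF3 = 11110011 → 4-byte char (#4). Advance 4.
Byte at offset 13: 0xE2 = 11100010 → 3-byte char (#5). Advance 3.
Byte at offset 16: 0xE7 = 11100111 → 3-byte char (#6). Advance 3.
Byte at offset 19: 0xE9 = 11101001 → 3-byte char (#7). Advance 3.
Byte at offset 22: 0xEF = 11101111 → 3-byte char (#8). Advance 3.
Reached end at offset 25 after 8 code points.

8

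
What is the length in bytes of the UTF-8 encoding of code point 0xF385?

U+F385 = 0xF385. UTF-8 uses 1 byte below 0x80, 2 below 0x800, 3 below 0x10000, 4 up to 0x10FFFF. 0xF385 is in U+0800–U+FFFF → 3 bytes.

3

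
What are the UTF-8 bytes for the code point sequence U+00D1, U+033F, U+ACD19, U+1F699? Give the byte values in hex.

U+00D1: 2-byte form → C3 91.
U+033F: 2-byte form → CC BF.
U+ACD19: 4-byte form → F2 AC B4 99.
U+1F699: 4-byte form → F0 9F 9A 99.
Concatenated (12 bytes): C3 91 CC BF F2 AC B4 99 F0 9F 9A 99.

C3 91 CC BF F2 AC B4 99 F0 9F 9A 99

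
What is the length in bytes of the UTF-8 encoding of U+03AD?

2

U+03AD = 0x3AD. UTF-8 uses 1 byte below 0x80, 2 below 0x800, 3 below 0x10000, 4 up to 0x10FFFF. 0x3AD is in U+0080–U+07FF → 2 bytes.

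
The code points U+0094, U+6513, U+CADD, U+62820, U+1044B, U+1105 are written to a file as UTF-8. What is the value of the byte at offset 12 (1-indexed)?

0xA0

1-indexed offset 12 is 0-indexed offset 11.
U+0094 → 2-byte form C2 94 at offsets 0–1.
U+6513 → 3-byte form E6 94 93 at offsets 2–4.
U+CADD → 3-byte form EC AB 9D at offsets 5–7.
U+62820 → 4-byte form F1 A2 A0 A0 at offsets 8–11.
Offset 11 falls in char 4's range; it's byte 4 of F1 A2 A0 A0 = 0xA0.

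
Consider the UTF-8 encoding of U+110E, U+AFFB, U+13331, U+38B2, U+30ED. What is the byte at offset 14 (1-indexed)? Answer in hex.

1-indexed offset 14 is 0-indexed offset 13.
U+110E → 3-byte form E1 84 8E at offsets 0–2.
U+AFFB → 3-byte form EA BF BB at offsets 3–5.
U+13331 → 4-byte form F0 93 8C B1 at offsets 6–9.
U+38B2 → 3-byte form E3 A2 B2 at offsets 10–12.
U+30ED → 3-byte form E3 83 AD at offsets 13–15.
Offset 13 falls in char 5's range; it's byte 1 of E3 83 AD = 0xE3.

0xE3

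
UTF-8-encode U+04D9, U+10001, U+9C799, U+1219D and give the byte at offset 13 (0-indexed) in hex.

U+04D9 → 2-byte form D3 99 at offsets 0–1.
U+10001 → 4-byte form F0 90 80 81 at offsets 2–5.
U+9C799 → 4-byte form F2 9C 9E 99 at offsets 6–9.
U+1219D → 4-byte form F0 92 86 9D at offsets 10–13.
Offset 13 falls in char 4's range; it's byte 4 of F0 92 86 9D = 0x9D.

0x9D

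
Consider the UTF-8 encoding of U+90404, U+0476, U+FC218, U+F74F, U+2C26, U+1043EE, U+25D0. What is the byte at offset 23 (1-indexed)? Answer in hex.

1-indexed offset 23 is 0-indexed offset 22.
U+90404 → 4-byte form F2 90 90 84 at offsets 0–3.
U+0476 → 2-byte form D1 B6 at offsets 4–5.
U+FC218 → 4-byte form F3 BC 88 98 at offsets 6–9.
U+F74F → 3-byte form EF 9D 8F at offsets 10–12.
U+2C26 → 3-byte form E2 B0 A6 at offsets 13–15.
U+1043EE → 4-byte form F4 84 8F AE at offsets 16–19.
U+25D0 → 3-byte form E2 97 90 at offsets 20–22.
Offset 22 falls in char 7's range; it's byte 3 of E2 97 90 = 0x90.

0x90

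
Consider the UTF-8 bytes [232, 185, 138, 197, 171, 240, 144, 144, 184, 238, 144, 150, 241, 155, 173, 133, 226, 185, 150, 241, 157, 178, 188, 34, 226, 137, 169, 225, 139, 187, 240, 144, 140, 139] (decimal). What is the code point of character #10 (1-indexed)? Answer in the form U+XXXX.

U+12FB

Offset 0: leading byte 0xE8 = 11101000 → 3-byte char #1 = E8 B9 8A.
Offset 3: leading byte 0xC5 = 11000101 → 2-byte char #2 = C5 AB.
Offset 5: leading byte 0xF0 = 11110000 → 4-byte char #3 = F0 90 90 B8.
Offset 9: leading byte 0xEE = 11101110 → 3-byte char #4 = EE 90 96.
Offset 12: leading byte 0xF1 = 11110001 → 4-byte char #5 = F1 9B AD 85.
Offset 16: leading byte 0xE2 = 11100010 → 3-byte char #6 = E2 B9 96.
Offset 19: leading byte 0xF1 = 11110001 → 4-byte char #7 = F1 9D B2 BC.
Offset 23: leading byte 0x22 = 00100010 → 1-byte char #8 = 22.
Offset 24: leading byte 0xE2 = 11100010 → 3-byte char #9 = E2 89 A9.
Offset 27: leading byte 0xE1 = 11100001 → 3-byte char #10 = E1 8B BB.
Leading byte 0xE1 = 11100001 matches 1110xxxx → 3-byte sequence.
Byte 1: 0xE1 = 11100001, payload 0001 (4 bits).
Byte 2: 0x8B = 10001011 (10xxxxxx ✓), payload 001011.
Byte 3: 0xBB = 10111011 (10xxxxxx ✓), payload 111011.
Concatenate: 0001001011111011 = 0x12FB (16 bits → U+12FB).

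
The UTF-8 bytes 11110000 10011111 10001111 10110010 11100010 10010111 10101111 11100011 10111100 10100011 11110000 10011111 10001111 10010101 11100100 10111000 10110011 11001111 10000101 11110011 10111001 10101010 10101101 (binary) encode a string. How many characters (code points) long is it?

Byte at offset 0: 0xF0 = 11110000 → 4-byte char (#1). Advance 4.
Byte at offset 4: 0xE2 = 11100010 → 3-byte char (#2). Advance 3.
Byte at offset 7: 0xE3 = 11100011 → 3-byte char (#3). Advance 3.
Byte at offset 10: 0xF0 = 11110000 → 4-byte char (#4). Advance 4.
Byte at offset 14: 0xE4 = 11100100 → 3-byte char (#5). Advance 3.
Byte at offset 17: 0xCF = 11001111 → 2-byte char (#6). Advance 2.
Byte at offset 19: 0xF3 = 11110011 → 4-byte char (#7). Advance 4.
Reached end at offset 23 after 7 code points.

7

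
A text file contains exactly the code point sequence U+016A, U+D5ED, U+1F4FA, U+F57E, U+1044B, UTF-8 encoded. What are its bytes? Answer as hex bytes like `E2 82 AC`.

U+016A: 2-byte form → C5 AA.
U+D5ED: 3-byte form → ED 97 AD.
U+1F4FA: 4-byte form → F0 9F 93 BA.
U+F57E: 3-byte form → EF 95 BE.
U+1044B: 4-byte form → F0 90 91 8B.
Concatenated (16 bytes): C5 AA ED 97 AD F0 9F 93 BA EF 95 BE F0 90 91 8B.

C5 AA ED 97 AD F0 9F 93 BA EF 95 BE F0 90 91 8B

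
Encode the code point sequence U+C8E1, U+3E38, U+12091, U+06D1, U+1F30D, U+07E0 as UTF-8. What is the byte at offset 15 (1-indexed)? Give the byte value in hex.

0x8C

1-indexed offset 15 is 0-indexed offset 14.
U+C8E1 → 3-byte form EC A3 A1 at offsets 0–2.
U+3E38 → 3-byte form E3 B8 B8 at offsets 3–5.
U+12091 → 4-byte form F0 92 82 91 at offsets 6–9.
U+06D1 → 2-byte form DB 91 at offsets 10–11.
U+1F30D → 4-byte form F0 9F 8C 8D at offsets 12–15.
Offset 14 falls in char 5's range; it's byte 3 of F0 9F 8C 8D = 0x8C.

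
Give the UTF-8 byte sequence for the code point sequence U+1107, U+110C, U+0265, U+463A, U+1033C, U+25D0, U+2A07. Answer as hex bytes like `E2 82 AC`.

U+1107: 3-byte form → E1 84 87.
U+110C: 3-byte form → E1 84 8C.
U+0265: 2-byte form → C9 A5.
U+463A: 3-byte form → E4 98 BA.
U+1033C: 4-byte form → F0 90 8C BC.
U+25D0: 3-byte form → E2 97 90.
U+2A07: 3-byte form → E2 A8 87.
Concatenated (21 bytes): E1 84 87 E1 84 8C C9 A5 E4 98 BA F0 90 8C BC E2 97 90 E2 A8 87.

E1 84 87 E1 84 8C C9 A5 E4 98 BA F0 90 8C BC E2 97 90 E2 A8 87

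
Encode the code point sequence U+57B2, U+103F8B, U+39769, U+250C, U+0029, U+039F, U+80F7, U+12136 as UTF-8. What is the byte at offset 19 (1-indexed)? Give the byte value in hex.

1-indexed offset 19 is 0-indexed offset 18.
U+57B2 → 3-byte form E5 9E B2 at offsets 0–2.
U+103F8B → 4-byte form F4 83 BE 8B at offsets 3–6.
U+39769 → 4-byte form F0 B9 9D A9 at offsets 7–10.
U+250C → 3-byte form E2 94 8C at offsets 11–13.
U+0029 → 1-byte form 29 at offsets 14–14.
U+039F → 2-byte form CE 9F at offsets 15–16.
U+80F7 → 3-byte form E8 83 B7 at offsets 17–19.
Offset 18 falls in char 7's range; it's byte 2 of E8 83 B7 = 0x83.

0x83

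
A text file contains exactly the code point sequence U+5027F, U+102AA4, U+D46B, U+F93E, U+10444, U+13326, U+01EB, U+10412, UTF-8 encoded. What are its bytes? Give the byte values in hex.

U+5027F: 4-byte form → F1 90 89 BF.
U+102AA4: 4-byte form → F4 82 AA A4.
U+D46B: 3-byte form → ED 91 AB.
U+F93E: 3-byte form → EF A4 BE.
U+10444: 4-byte form → F0 90 91 84.
U+13326: 4-byte form → F0 93 8C A6.
U+01EB: 2-byte form → C7 AB.
U+10412: 4-byte form → F0 90 90 92.
Concatenated (28 bytes): F1 90 89 BF F4 82 AA A4 ED 91 AB EF A4 BE F0 90 91 84 F0 93 8C A6 C7 AB F0 90 90 92.

F1 90 89 BF F4 82 AA A4 ED 91 AB EF A4 BE F0 90 91 84 F0 93 8C A6 C7 AB F0 90 90 92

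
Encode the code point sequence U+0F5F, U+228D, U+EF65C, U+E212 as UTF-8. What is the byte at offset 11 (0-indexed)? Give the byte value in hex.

0x88

U+0F5F → 3-byte form E0 BD 9F at offsets 0–2.
U+228D → 3-byte form E2 8A 8D at offsets 3–5.
U+EF65C → 4-byte form F3 AF 99 9C at offsets 6–9.
U+E212 → 3-byte form EE 88 92 at offsets 10–12.
Offset 11 falls in char 4's range; it's byte 2 of EE 88 92 = 0x88.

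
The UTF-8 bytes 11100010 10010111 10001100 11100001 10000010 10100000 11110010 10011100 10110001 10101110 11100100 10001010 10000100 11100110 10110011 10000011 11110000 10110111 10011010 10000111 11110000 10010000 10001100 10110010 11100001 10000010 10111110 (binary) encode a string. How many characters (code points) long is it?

Byte at offset 0: 0xE2 = 11100010 → 3-byte char (#1). Advance 3.
Byte at offset 3: 0xE1 = 11100001 → 3-byte char (#2). Advance 3.
Byte at offset 6: 0xF2 = 11110010 → 4-byte char (#3). Advance 4.
Byte at offset 10: 0xE4 = 11100100 → 3-byte char (#4). Advance 3.
Byte at offset 13: 0xE6 = 11100110 → 3-byte char (#5). Advance 3.
Byte at offset 16: 0xF0 = 11110000 → 4-byte char (#6). Advance 4.
Byte at offset 20: 0xF0 = 11110000 → 4-byte char (#7). Advance 4.
Byte at offset 24: 0xE1 = 11100001 → 3-byte char (#8). Advance 3.
Reached end at offset 27 after 8 code points.

8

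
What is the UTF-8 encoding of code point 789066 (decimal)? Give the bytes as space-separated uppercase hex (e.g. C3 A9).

U+C0A4A = 0xC0A4A = 789066 decimal. In range U+10000–U+10FFFF → 4-byte form: 11110xxx 10xxxxxx 10xxxxxx 10xxxxxx.
Binary (21 bits): 011000000101001001010.
Split 3+6+6+6: 011 | 000000 | 101001 | 001010.
Byte 1: 11110011 = 0xF3.
Byte 2: 10000000 = 0x80.
Byte 3: 10101001 = 0xA9.
Byte 4: 10001010 = 0x8A.

F3 80 A9 8A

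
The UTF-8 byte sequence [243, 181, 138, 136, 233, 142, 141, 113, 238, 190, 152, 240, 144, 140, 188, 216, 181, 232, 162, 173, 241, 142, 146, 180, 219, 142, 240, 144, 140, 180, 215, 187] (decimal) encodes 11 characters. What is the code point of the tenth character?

U+10334

Offset 0: leading byte 0xF3 = 11110011 → 4-byte char #1 = F3 B5 8A 88.
Offset 4: leading byte 0xE9 = 11101001 → 3-byte char #2 = E9 8E 8D.
Offset 7: leading byte 0x71 = 01110001 → 1-byte char #3 = 71.
Offset 8: leading byte 0xEE = 11101110 → 3-byte char #4 = EE BE 98.
Offset 11: leading byte 0xF0 = 11110000 → 4-byte char #5 = F0 90 8C BC.
Offset 15: leading byte 0xD8 = 11011000 → 2-byte char #6 = D8 B5.
Offset 17: leading byte 0xE8 = 11101000 → 3-byte char #7 = E8 A2 AD.
Offset 20: leading byte 0xF1 = 11110001 → 4-byte char #8 = F1 8E 92 B4.
Offset 24: leading byte 0xDB = 11011011 → 2-byte char #9 = DB 8E.
Offset 26: leading byte 0xF0 = 11110000 → 4-byte char #10 = F0 90 8C B4.
Leading byte 0xF0 = 11110000 matches 11110xxx → 4-byte sequence.
Byte 1: 0xF0 = 11110000, payload 000 (3 bits).
Byte 2: 0x90 = 10010000 (10xxxxxx ✓), payload 010000.
Byte 3: 0x8C = 10001100 (10xxxxxx ✓), payload 001100.
Byte 4: 0xB4 = 10110100 (10xxxxxx ✓), payload 110100.
Concatenate: 000010000001100110100 = 0x10334 (21 bits → U+10334).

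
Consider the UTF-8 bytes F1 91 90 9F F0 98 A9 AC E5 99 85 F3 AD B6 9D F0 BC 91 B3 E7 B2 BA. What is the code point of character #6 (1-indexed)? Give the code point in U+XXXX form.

U+7CBA

Offset 0: leading byte 0xF1 = 11110001 → 4-byte char #1 = F1 91 90 9F.
Offset 4: leading byte 0xF0 = 11110000 → 4-byte char #2 = F0 98 A9 AC.
Offset 8: leading byte 0xE5 = 11100101 → 3-byte char #3 = E5 99 85.
Offset 11: leading byte 0xF3 = 11110011 → 4-byte char #4 = F3 AD B6 9D.
Offset 15: leading byte 0xF0 = 11110000 → 4-byte char #5 = F0 BC 91 B3.
Offset 19: leading byte 0xE7 = 11100111 → 3-byte char #6 = E7 B2 BA.
Leading byte 0xE7 = 11100111 matches 1110xxxx → 3-byte sequence.
Byte 1: 0xE7 = 11100111, payload 0111 (4 bits).
Byte 2: 0xB2 = 10110010 (10xxxxxx ✓), payload 110010.
Byte 3: 0xBA = 10111010 (10xxxxxx ✓), payload 111010.
Concatenate: 0111110010111010 = 0x7CBA (16 bits → U+7CBA).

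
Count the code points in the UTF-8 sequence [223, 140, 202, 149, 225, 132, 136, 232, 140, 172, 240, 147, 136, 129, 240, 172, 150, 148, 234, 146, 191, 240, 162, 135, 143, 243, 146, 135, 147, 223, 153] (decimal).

Byte at offset 0: 0xDF = 11011111 → 2-byte char (#1). Advance 2.
Byte at offset 2: 0xCA = 11001010 → 2-byte char (#2). Advance 2.
Byte at offset 4: 0xE1 = 11100001 → 3-byte char (#3). Advance 3.
Byte at offset 7: 0xE8 = 11101000 → 3-byte char (#4). Advance 3.
Byte at offset 10: 0xF0 = 11110000 → 4-byte char (#5). Advance 4.
Byte at offset 14: 0xF0 = 11110000 → 4-byte char (#6). Advance 4.
Byte at offset 18: 0xEA = 11101010 → 3-byte char (#7). Advance 3.
Byte at offset 21: 0xF0 = 11110000 → 4-byte char (#8). Advance 4.
Byte at offset 25: 0xF3 = 11110011 → 4-byte char (#9). Advance 4.
Byte at offset 29: 0xDF = 11011111 → 2-byte char (#10). Advance 2.
Reached end at offset 31 after 10 code points.

10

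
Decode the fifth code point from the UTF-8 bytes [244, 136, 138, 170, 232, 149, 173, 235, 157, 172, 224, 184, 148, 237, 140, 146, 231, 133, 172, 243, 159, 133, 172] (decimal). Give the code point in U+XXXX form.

Offset 0: leading byte 0xF4 = 11110100 → 4-byte char #1 = F4 88 8A AA.
Offset 4: leading byte 0xE8 = 11101000 → 3-byte char #2 = E8 95 AD.
Offset 7: leading byte 0xEB = 11101011 → 3-byte char #3 = EB 9D AC.
Offset 10: leading byte 0xE0 = 11100000 → 3-byte char #4 = E0 B8 94.
Offset 13: leading byte 0xED = 11101101 → 3-byte char #5 = ED 8C 92.
Leading byte 0xED = 11101101 matches 1110xxxx → 3-byte sequence.
Byte 1: 0xED = 11101101, payload 1101 (4 bits).
Byte 2: 0x8C = 10001100 (10xxxxxx ✓), payload 001100.
Byte 3: 0x92 = 10010010 (10xxxxxx ✓), payload 010010.
Concatenate: 1101001100010010 = 0xD312 (16 bits → U+D312).

U+D312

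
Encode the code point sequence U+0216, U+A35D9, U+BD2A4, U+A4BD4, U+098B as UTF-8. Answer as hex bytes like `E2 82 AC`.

C8 96 F2 A3 97 99 F2 BD 8A A4 F2 A4 AF 94 E0 A6 8B

U+0216: 2-byte form → C8 96.
U+A35D9: 4-byte form → F2 A3 97 99.
U+BD2A4: 4-byte form → F2 BD 8A A4.
U+A4BD4: 4-byte form → F2 A4 AF 94.
U+098B: 3-byte form → E0 A6 8B.
Concatenated (17 bytes): C8 96 F2 A3 97 99 F2 BD 8A A4 F2 A4 AF 94 E0 A6 8B.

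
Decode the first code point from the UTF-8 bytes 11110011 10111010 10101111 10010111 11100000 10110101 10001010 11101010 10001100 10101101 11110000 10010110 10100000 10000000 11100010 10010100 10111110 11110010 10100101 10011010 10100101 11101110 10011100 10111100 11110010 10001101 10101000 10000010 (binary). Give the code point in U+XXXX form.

U+FABD7

Offset 0: leading byte 0xF3 = 11110011 → 4-byte char #1 = F3 BA AF 97.
Leading byte 0xF3 = 11110011 matches 11110xxx → 4-byte sequence.
Byte 1: 0xF3 = 11110011, payload 011 (3 bits).
Byte 2: 0xBA = 10111010 (10xxxxxx ✓), payload 111010.
Byte 3: 0xAF = 10101111 (10xxxxxx ✓), payload 101111.
Byte 4: 0x97 = 10010111 (10xxxxxx ✓), payload 010111.
Concatenate: 011111010101111010111 = 0xFABD7 (21 bits → U+FABD7).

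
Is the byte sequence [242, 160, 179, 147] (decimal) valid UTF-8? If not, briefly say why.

Leading byte 0xF2 = 11110010 → 4-byte form.
Continuation bytes 0xA0=10100000, 0xB3=10110011, 0x93=10010011 all match 10xxxxxx.
Decoded value 0xA0CD3 is ≥ 0x10000 (shortest form) and not a surrogate.

valid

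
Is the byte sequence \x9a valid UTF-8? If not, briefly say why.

invalid (continuation byte with no leading byte)

Byte 0x9A = 10011010 has the form 10xxxxxx — a continuation byte — but there is no preceding leading byte.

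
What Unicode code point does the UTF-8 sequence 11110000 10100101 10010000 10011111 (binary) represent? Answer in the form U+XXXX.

Leading byte 0xF0 = 11110000 matches 11110xxx → 4-byte sequence.
Byte 1: 0xF0 = 11110000, payload 000 (3 bits).
Byte 2: 0xA5 = 10100101 (10xxxxxx ✓), payload 100101.
Byte 3: 0x90 = 10010000 (10xxxxxx ✓), payload 010000.
Byte 4: 0x9F = 10011111 (10xxxxxx ✓), payload 011111.
Concatenate: 000100101010000011111 = 0x2541F (21 bits → U+2541F).

U+2541F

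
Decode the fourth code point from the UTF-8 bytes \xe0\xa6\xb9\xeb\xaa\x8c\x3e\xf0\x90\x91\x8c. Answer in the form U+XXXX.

U+1044C

Offset 0: leading byte 0xE0 = 11100000 → 3-byte char #1 = E0 A6 B9.
Offset 3: leading byte 0xEB = 11101011 → 3-byte char #2 = EB AA 8C.
Offset 6: leading byte 0x3E = 00111110 → 1-byte char #3 = 3E.
Offset 7: leading byte 0xF0 = 11110000 → 4-byte char #4 = F0 90 91 8C.
Leading byte 0xF0 = 11110000 matches 11110xxx → 4-byte sequence.
Byte 1: 0xF0 = 11110000, payload 000 (3 bits).
Byte 2: 0x90 = 10010000 (10xxxxxx ✓), payload 010000.
Byte 3: 0x91 = 10010001 (10xxxxxx ✓), payload 010001.
Byte 4: 0x8C = 10001100 (10xxxxxx ✓), payload 001100.
Concatenate: 000010000010001001100 = 0x1044C (21 bits → U+1044C).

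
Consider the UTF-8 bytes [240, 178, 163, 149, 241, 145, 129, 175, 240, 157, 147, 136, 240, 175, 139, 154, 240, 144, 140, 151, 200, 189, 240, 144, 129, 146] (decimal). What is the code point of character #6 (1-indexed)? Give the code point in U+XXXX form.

U+023D

Offset 0: leading byte 0xF0 = 11110000 → 4-byte char #1 = F0 B2 A3 95.
Offset 4: leading byte 0xF1 = 11110001 → 4-byte char #2 = F1 91 81 AF.
Offset 8: leading byte 0xF0 = 11110000 → 4-byte char #3 = F0 9D 93 88.
Offset 12: leading byte 0xF0 = 11110000 → 4-byte char #4 = F0 AF 8B 9A.
Offset 16: leading byte 0xF0 = 11110000 → 4-byte char #5 = F0 90 8C 97.
Offset 20: leading byte 0xC8 = 11001000 → 2-byte char #6 = C8 BD.
Leading byte 0xC8 = 11001000 matches 110xxxxx → 2-byte sequence.
Byte 1: 0xC8 = 11001000, payload 01000 (5 bits).
Byte 2: 0xBD = 10111101 (10xxxxxx ✓), payload 111101.
Concatenate: 01000111101 = 0x23D (11 bits → U+023D).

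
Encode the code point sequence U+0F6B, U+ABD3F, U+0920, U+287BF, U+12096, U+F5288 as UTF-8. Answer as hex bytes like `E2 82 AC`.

U+0F6B: 3-byte form → E0 BD AB.
U+ABD3F: 4-byte form → F2 AB B4 BF.
U+0920: 3-byte form → E0 A4 A0.
U+287BF: 4-byte form → F0 A8 9E BF.
U+12096: 4-byte form → F0 92 82 96.
U+F5288: 4-byte form → F3 B5 8A 88.
Concatenated (22 bytes): E0 BD AB F2 AB B4 BF E0 A4 A0 F0 A8 9E BF F0 92 82 96 F3 B5 8A 88.

E0 BD AB F2 AB B4 BF E0 A4 A0 F0 A8 9E BF F0 92 82 96 F3 B5 8A 88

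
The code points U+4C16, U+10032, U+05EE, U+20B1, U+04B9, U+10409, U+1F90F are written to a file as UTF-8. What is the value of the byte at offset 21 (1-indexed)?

0xA4

1-indexed offset 21 is 0-indexed offset 20.
U+4C16 → 3-byte form E4 B0 96 at offsets 0–2.
U+10032 → 4-byte form F0 90 80 B2 at offsets 3–6.
U+05EE → 2-byte form D7 AE at offsets 7–8.
U+20B1 → 3-byte form E2 82 B1 at offsets 9–11.
U+04B9 → 2-byte form D2 B9 at offsets 12–13.
U+10409 → 4-byte form F0 90 90 89 at offsets 14–17.
U+1F90F → 4-byte form F0 9F A4 8F at offsets 18–21.
Offset 20 falls in char 7's range; it's byte 3 of F0 9F A4 8F = 0xA4.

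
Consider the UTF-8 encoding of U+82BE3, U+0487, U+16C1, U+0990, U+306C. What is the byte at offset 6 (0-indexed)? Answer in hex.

0xE1

U+82BE3 → 4-byte form F2 82 AF A3 at offsets 0–3.
U+0487 → 2-byte form D2 87 at offsets 4–5.
U+16C1 → 3-byte form E1 9B 81 at offsets 6–8.
Offset 6 falls in char 3's range; it's byte 1 of E1 9B 81 = 0xE1.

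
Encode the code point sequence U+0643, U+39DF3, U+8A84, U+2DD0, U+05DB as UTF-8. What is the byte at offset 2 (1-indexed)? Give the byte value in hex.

1-indexed offset 2 is 0-indexed offset 1.
U+0643 → 2-byte form D9 83 at offsets 0–1.
Offset 1 falls in char 1's range; it's byte 2 of D9 83 = 0x83.

0x83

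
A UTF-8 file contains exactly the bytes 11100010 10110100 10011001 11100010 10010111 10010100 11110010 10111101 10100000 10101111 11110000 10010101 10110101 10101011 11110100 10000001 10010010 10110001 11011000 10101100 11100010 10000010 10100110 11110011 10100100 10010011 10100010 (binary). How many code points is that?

8

Byte at offset 0: 0xE2 = 11100010 → 3-byte char (#1). Advance 3.
Byte at offset 3: 0xE2 = 11100010 → 3-byte char (#2). Advance 3.
Byte at offset 6: 0xF2 = 11110010 → 4-byte char (#3). Advance 4.
Byte at offset 10: 0xF0 = 11110000 → 4-byte char (#4). Advance 4.
Byte at offset 14: 0xF4 = 11110100 → 4-byte char (#5). Advance 4.
Byte at offset 18: 0xD8 = 11011000 → 2-byte char (#6). Advance 2.
Byte at offset 20: 0xE2 = 11100010 → 3-byte char (#7). Advance 3.
Byte at offset 23: 0xF3 = 11110011 → 4-byte char (#8). Advance 4.
Reached end at offset 27 after 8 code points.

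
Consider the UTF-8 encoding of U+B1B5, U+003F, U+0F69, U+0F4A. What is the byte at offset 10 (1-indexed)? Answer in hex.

1-indexed offset 10 is 0-indexed offset 9.
U+B1B5 → 3-byte form EB 86 B5 at offsets 0–2.
U+003F → 1-byte form 3F at offsets 3–3.
U+0F69 → 3-byte form E0 BD A9 at offsets 4–6.
U+0F4A → 3-byte form E0 BD 8A at offsets 7–9.
Offset 9 falls in char 4's range; it's byte 3 of E0 BD 8A = 0x8A.

0x8A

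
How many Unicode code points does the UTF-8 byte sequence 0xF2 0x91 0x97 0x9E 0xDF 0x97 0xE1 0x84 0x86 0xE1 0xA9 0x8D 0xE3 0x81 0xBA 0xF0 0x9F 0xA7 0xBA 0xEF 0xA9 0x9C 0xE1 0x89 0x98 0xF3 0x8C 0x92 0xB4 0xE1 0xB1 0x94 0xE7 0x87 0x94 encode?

11

Byte at offset 0: 0xF2 = 11110010 → 4-byte char (#1). Advance 4.
Byte at offset 4: 0xDF = 11011111 → 2-byte char (#2). Advance 2.
Byte at offset 6: 0xE1 = 11100001 → 3-byte char (#3). Advance 3.
Byte at offset 9: 0xE1 = 11100001 → 3-byte char (#4). Advance 3.
Byte at offset 12: 0xE3 = 11100011 → 3-byte char (#5). Advance 3.
Byte at offset 15: 0xF0 = 11110000 → 4-byte char (#6). Advance 4.
Byte at offset 19: 0xEF = 11101111 → 3-byte char (#7). Advance 3.
Byte at offset 22: 0xE1 = 11100001 → 3-byte char (#8). Advance 3.
Byte at offset 25: 0xF3 = 11110011 → 4-byte char (#9). Advance 4.
Byte at offset 29: 0xE1 = 11100001 → 3-byte char (#10). Advance 3.
Byte at offset 32: 0xE7 = 11100111 → 3-byte char (#11). Advance 3.
Reached end at offset 35 after 11 code points.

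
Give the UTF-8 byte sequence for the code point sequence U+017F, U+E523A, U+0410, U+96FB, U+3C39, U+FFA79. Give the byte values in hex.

C5 BF F3 A5 88 BA D0 90 E9 9B BB E3 B0 B9 F3 BF A9 B9

U+017F: 2-byte form → C5 BF.
U+E523A: 4-byte form → F3 A5 88 BA.
U+0410: 2-byte form → D0 90.
U+96FB: 3-byte form → E9 9B BB.
U+3C39: 3-byte form → E3 B0 B9.
U+FFA79: 4-byte form → F3 BF A9 B9.
Concatenated (18 bytes): C5 BF F3 A5 88 BA D0 90 E9 9B BB E3 B0 B9 F3 BF A9 B9.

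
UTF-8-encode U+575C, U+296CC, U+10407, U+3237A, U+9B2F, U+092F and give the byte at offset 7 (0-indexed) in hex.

0xF0

U+575C → 3-byte form E5 9D 9C at offsets 0–2.
U+296CC → 4-byte form F0 A9 9B 8C at offsets 3–6.
U+10407 → 4-byte form F0 90 90 87 at offsets 7–10.
Offset 7 falls in char 3's range; it's byte 1 of F0 90 90 87 = 0xF0.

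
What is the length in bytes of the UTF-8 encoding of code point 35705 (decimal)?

U+8B79 = 0x8B79. UTF-8 uses 1 byte below 0x80, 2 below 0x800, 3 below 0x10000, 4 up to 0x10FFFF. 0x8B79 is in U+0800–U+FFFF → 3 bytes.

3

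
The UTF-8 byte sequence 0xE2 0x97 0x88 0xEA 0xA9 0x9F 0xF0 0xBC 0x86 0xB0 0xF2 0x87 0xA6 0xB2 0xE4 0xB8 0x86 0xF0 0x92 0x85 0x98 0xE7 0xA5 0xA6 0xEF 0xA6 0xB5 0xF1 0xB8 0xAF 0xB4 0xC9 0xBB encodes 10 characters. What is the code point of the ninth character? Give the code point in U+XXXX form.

U+78BF4

Offset 0: leading byte 0xE2 = 11100010 → 3-byte char #1 = E2 97 88.
Offset 3: leading byte 0xEA = 11101010 → 3-byte char #2 = EA A9 9F.
Offset 6: leading byte 0xF0 = 11110000 → 4-byte char #3 = F0 BC 86 B0.
Offset 10: leading byte 0xF2 = 11110010 → 4-byte char #4 = F2 87 A6 B2.
Offset 14: leading byte 0xE4 = 11100100 → 3-byte char #5 = E4 B8 86.
Offset 17: leading byte 0xF0 = 11110000 → 4-byte char #6 = F0 92 85 98.
Offset 21: leading byte 0xE7 = 11100111 → 3-byte char #7 = E7 A5 A6.
Offset 24: leading byte 0xEF = 11101111 → 3-byte char #8 = EF A6 B5.
Offset 27: leading byte 0xF1 = 11110001 → 4-byte char #9 = F1 B8 AF B4.
Leading byte 0xF1 = 11110001 matches 11110xxx → 4-byte sequence.
Byte 1: 0xF1 = 11110001, payload 001 (3 bits).
Byte 2: 0xB8 = 10111000 (10xxxxxx ✓), payload 111000.
Byte 3: 0xAF = 10101111 (10xxxxxx ✓), payload 101111.
Byte 4: 0xB4 = 10110100 (10xxxxxx ✓), payload 110100.
Concatenate: 001111000101111110100 = 0x78BF4 (21 bits → U+78BF4).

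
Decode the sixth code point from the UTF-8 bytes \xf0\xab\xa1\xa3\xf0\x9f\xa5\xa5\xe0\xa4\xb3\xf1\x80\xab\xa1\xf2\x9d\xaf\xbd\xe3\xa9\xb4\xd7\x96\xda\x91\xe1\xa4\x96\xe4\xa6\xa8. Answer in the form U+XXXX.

U+3A74

Offset 0: leading byte 0xF0 = 11110000 → 4-byte char #1 = F0 AB A1 A3.
Offset 4: leading byte 0xF0 = 11110000 → 4-byte char #2 = F0 9F A5 A5.
Offset 8: leading byte 0xE0 = 11100000 → 3-byte char #3 = E0 A4 B3.
Offset 11: leading byte 0xF1 = 11110001 → 4-byte char #4 = F1 80 AB A1.
Offset 15: leading byte 0xF2 = 11110010 → 4-byte char #5 = F2 9D AF BD.
Offset 19: leading byte 0xE3 = 11100011 → 3-byte char #6 = E3 A9 B4.
Leading byte 0xE3 = 11100011 matches 1110xxxx → 3-byte sequence.
Byte 1: 0xE3 = 11100011, payload 0011 (4 bits).
Byte 2: 0xA9 = 10101001 (10xxxxxx ✓), payload 101001.
Byte 3: 0xB4 = 10110100 (10xxxxxx ✓), payload 110100.
Concatenate: 0011101001110100 = 0x3A74 (16 bits → U+3A74).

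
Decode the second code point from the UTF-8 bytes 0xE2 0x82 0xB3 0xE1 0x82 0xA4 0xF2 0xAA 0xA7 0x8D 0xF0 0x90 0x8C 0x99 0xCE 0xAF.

Offset 0: leading byte 0xE2 = 11100010 → 3-byte char #1 = E2 82 B3.
Offset 3: leading byte 0xE1 = 11100001 → 3-byte char #2 = E1 82 A4.
Leading byte 0xE1 = 11100001 matches 1110xxxx → 3-byte sequence.
Byte 1: 0xE1 = 11100001, payload 0001 (4 bits).
Byte 2: 0x82 = 10000010 (10xxxxxx ✓), payload 000010.
Byte 3: 0xA4 = 10100100 (10xxxxxx ✓), payload 100100.
Concatenate: 0001000010100100 = 0x10A4 (16 bits → U+10A4).

U+10A4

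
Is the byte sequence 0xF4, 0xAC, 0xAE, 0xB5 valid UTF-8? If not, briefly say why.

Leading byte 0xF4 = 11110100 → 4-byte form.
Payload = 0x12CBB5, which exceeds U+10FFFF, the maximum Unicode code point. (Leading bytes F5–FF, or F4 followed by ≥ 0x90, are invalid.)

invalid (encodes a value above U+10FFFF)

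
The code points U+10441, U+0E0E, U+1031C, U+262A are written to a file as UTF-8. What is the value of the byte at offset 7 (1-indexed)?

0x8E

1-indexed offset 7 is 0-indexed offset 6.
U+10441 → 4-byte form F0 90 91 81 at offsets 0–3.
U+0E0E → 3-byte form E0 B8 8E at offsets 4–6.
Offset 6 falls in char 2's range; it's byte 3 of E0 B8 8E = 0x8E.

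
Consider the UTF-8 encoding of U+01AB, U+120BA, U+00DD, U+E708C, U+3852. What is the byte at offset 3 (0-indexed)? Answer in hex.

0x92

U+01AB → 2-byte form C6 AB at offsets 0–1.
U+120BA → 4-byte form F0 92 82 BA at offsets 2–5.
Offset 3 falls in char 2's range; it's byte 2 of F0 92 82 BA = 0x92.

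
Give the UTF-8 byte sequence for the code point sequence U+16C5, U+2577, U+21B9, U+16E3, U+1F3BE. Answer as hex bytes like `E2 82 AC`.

E1 9B 85 E2 95 B7 E2 86 B9 E1 9B A3 F0 9F 8E BE

U+16C5: 3-byte form → E1 9B 85.
U+2577: 3-byte form → E2 95 B7.
U+21B9: 3-byte form → E2 86 B9.
U+16E3: 3-byte form → E1 9B A3.
U+1F3BE: 4-byte form → F0 9F 8E BE.
Concatenated (16 bytes): E1 9B 85 E2 95 B7 E2 86 B9 E1 9B A3 F0 9F 8E BE.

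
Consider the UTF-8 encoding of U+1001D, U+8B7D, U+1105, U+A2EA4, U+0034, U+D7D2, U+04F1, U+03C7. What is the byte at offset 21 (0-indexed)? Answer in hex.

U+1001D → 4-byte form F0 90 80 9D at offsets 0–3.
U+8B7D → 3-byte form E8 AD BD at offsets 4–6.
U+1105 → 3-byte form E1 84 85 at offsets 7–9.
U+A2EA4 → 4-byte form F2 A2 BA A4 at offsets 10–13.
U+0034 → 1-byte form 34 at offsets 14–14.
U+D7D2 → 3-byte form ED 9F 92 at offsets 15–17.
U+04F1 → 2-byte form D3 B1 at offsets 18–19.
U+03C7 → 2-byte form CF 87 at offsets 20–21.
Offset 21 falls in char 8's range; it's byte 2 of CF 87 = 0x87.

0x87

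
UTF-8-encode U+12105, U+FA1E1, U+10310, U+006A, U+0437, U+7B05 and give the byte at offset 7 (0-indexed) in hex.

0xA1

U+12105 → 4-byte form F0 92 84 85 at offsets 0–3.
U+FA1E1 → 4-byte form F3 BA 87 A1 at offsets 4–7.
Offset 7 falls in char 2's range; it's byte 4 of F3 BA 87 A1 = 0xA1.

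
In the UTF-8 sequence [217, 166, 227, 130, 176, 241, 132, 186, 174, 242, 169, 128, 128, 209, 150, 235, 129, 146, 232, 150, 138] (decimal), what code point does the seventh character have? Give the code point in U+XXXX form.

U+858A

Offset 0: leading byte 0xD9 = 11011001 → 2-byte char #1 = D9 A6.
Offset 2: leading byte 0xE3 = 11100011 → 3-byte char #2 = E3 82 B0.
Offset 5: leading byte 0xF1 = 11110001 → 4-byte char #3 = F1 84 BA AE.
Offset 9: leading byte 0xF2 = 11110010 → 4-byte char #4 = F2 A9 80 80.
Offset 13: leading byte 0xD1 = 11010001 → 2-byte char #5 = D1 96.
Offset 15: leading byte 0xEB = 11101011 → 3-byte char #6 = EB 81 92.
Offset 18: leading byte 0xE8 = 11101000 → 3-byte char #7 = E8 96 8A.
Leading byte 0xE8 = 11101000 matches 1110xxxx → 3-byte sequence.
Byte 1: 0xE8 = 11101000, payload 1000 (4 bits).
Byte 2: 0x96 = 10010110 (10xxxxxx ✓), payload 010110.
Byte 3: 0x8A = 10001010 (10xxxxxx ✓), payload 001010.
Concatenate: 1000010110001010 = 0x858A (16 bits → U+858A).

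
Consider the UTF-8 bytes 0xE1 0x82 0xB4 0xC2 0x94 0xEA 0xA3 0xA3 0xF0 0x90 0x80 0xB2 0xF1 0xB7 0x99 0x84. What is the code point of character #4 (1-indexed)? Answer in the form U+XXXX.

Offset 0: leading byte 0xE1 = 11100001 → 3-byte char #1 = E1 82 B4.
Offset 3: leading byte 0xC2 = 11000010 → 2-byte char #2 = C2 94.
Offset 5: leading byte 0xEA = 11101010 → 3-byte char #3 = EA A3 A3.
Offset 8: leading byte 0xF0 = 11110000 → 4-byte char #4 = F0 90 80 B2.
Leading byte 0xF0 = 11110000 matches 11110xxx → 4-byte sequence.
Byte 1: 0xF0 = 11110000, payload 000 (3 bits).
Byte 2: 0x90 = 10010000 (10xxxxxx ✓), payload 010000.
Byte 3: 0x80 = 10000000 (10xxxxxx ✓), payload 000000.
Byte 4: 0xB2 = 10110010 (10xxxxxx ✓), payload 110010.
Concatenate: 000010000000000110010 = 0x10032 (21 bits → U+10032).

U+10032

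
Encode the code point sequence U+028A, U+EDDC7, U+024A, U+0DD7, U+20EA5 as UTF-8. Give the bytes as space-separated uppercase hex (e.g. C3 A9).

CA 8A F3 AD B7 87 C9 8A E0 B7 97 F0 A0 BA A5

U+028A: 2-byte form → CA 8A.
U+EDDC7: 4-byte form → F3 AD B7 87.
U+024A: 2-byte form → C9 8A.
U+0DD7: 3-byte form → E0 B7 97.
U+20EA5: 4-byte form → F0 A0 BA A5.
Concatenated (15 bytes): CA 8A F3 AD B7 87 C9 8A E0 B7 97 F0 A0 BA A5.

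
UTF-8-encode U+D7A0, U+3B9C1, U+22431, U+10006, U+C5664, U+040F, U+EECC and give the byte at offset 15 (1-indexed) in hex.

1-indexed offset 15 is 0-indexed offset 14.
U+D7A0 → 3-byte form ED 9E A0 at offsets 0–2.
U+3B9C1 → 4-byte form F0 BB A7 81 at offsets 3–6.
U+22431 → 4-byte form F0 A2 90 B1 at offsets 7–10.
U+10006 → 4-byte form F0 90 80 86 at offsets 11–14.
Offset 14 falls in char 4's range; it's byte 4 of F0 90 80 86 = 0x86.

0x86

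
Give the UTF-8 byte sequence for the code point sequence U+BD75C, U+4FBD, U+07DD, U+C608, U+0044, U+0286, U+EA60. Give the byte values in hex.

U+BD75C: 4-byte form → F2 BD 9D 9C.
U+4FBD: 3-byte form → E4 BE BD.
U+07DD: 2-byte form → DF 9D.
U+C608: 3-byte form → EC 98 88.
U+0044: 1-byte form → 44.
U+0286: 2-byte form → CA 86.
U+EA60: 3-byte form → EE A9 A0.
Concatenated (18 bytes): F2 BD 9D 9C E4 BE BD DF 9D EC 98 88 44 CA 86 EE A9 A0.

F2 BD 9D 9C E4 BE BD DF 9D EC 98 88 44 CA 86 EE A9 A0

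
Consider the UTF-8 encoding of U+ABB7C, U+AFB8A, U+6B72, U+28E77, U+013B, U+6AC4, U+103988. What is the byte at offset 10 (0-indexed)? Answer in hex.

U+ABB7C → 4-byte form F2 AB AD BC at offsets 0–3.
U+AFB8A → 4-byte form F2 AF AE 8A at offsets 4–7.
U+6B72 → 3-byte form E6 AD B2 at offsets 8–10.
Offset 10 falls in char 3's range; it's byte 3 of E6 AD B2 = 0xB2.

0xB2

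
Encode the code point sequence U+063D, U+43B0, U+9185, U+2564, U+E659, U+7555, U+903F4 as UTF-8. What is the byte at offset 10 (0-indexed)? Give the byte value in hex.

0xA4

U+063D → 2-byte form D8 BD at offsets 0–1.
U+43B0 → 3-byte form E4 8E B0 at offsets 2–4.
U+9185 → 3-byte form E9 86 85 at offsets 5–7.
U+2564 → 3-byte form E2 95 A4 at offsets 8–10.
Offset 10 falls in char 4's range; it's byte 3 of E2 95 A4 = 0xA4.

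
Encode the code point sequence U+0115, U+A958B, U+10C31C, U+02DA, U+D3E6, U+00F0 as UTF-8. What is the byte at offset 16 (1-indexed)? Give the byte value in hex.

1-indexed offset 16 is 0-indexed offset 15.
U+0115 → 2-byte form C4 95 at offsets 0–1.
U+A958B → 4-byte form F2 A9 96 8B at offsets 2–5.
U+10C31C → 4-byte form F4 8C 8C 9C at offsets 6–9.
U+02DA → 2-byte form CB 9A at offsets 10–11.
U+D3E6 → 3-byte form ED 8F A6 at offsets 12–14.
U+00F0 → 2-byte form C3 B0 at offsets 15–16.
Offset 15 falls in char 6's range; it's byte 1 of C3 B0 = 0xC3.

0xC3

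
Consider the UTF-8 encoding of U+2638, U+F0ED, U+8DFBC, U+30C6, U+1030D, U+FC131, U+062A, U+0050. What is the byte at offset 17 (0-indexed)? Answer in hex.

0xF3

U+2638 → 3-byte form E2 98 B8 at offsets 0–2.
U+F0ED → 3-byte form EF 83 AD at offsets 3–5.
U+8DFBC → 4-byte form F2 8D BE BC at offsets 6–9.
U+30C6 → 3-byte form E3 83 86 at offsets 10–12.
U+1030D → 4-byte form F0 90 8C 8D at offsets 13–16.
U+FC131 → 4-byte form F3 BC 84 B1 at offsets 17–20.
Offset 17 falls in char 6's range; it's byte 1 of F3 BC 84 B1 = 0xF3.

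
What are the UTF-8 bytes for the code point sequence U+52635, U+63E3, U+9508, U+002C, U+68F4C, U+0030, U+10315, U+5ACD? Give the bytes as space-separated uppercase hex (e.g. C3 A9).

F1 92 98 B5 E6 8F A3 E9 94 88 2C F1 A8 BD 8C 30 F0 90 8C 95 E5 AB 8D

U+52635: 4-byte form → F1 92 98 B5.
U+63E3: 3-byte form → E6 8F A3.
U+9508: 3-byte form → E9 94 88.
U+002C: 1-byte form → 2C.
U+68F4C: 4-byte form → F1 A8 BD 8C.
U+0030: 1-byte form → 30.
U+10315: 4-byte form → F0 90 8C 95.
U+5ACD: 3-byte form → E5 AB 8D.
Concatenated (23 bytes): F1 92 98 B5 E6 8F A3 E9 94 88 2C F1 A8 BD 8C 30 F0 90 8C 95 E5 AB 8D.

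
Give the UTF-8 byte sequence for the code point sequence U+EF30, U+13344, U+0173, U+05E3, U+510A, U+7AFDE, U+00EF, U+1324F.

U+EF30: 3-byte form → EE BC B0.
U+13344: 4-byte form → F0 93 8D 84.
U+0173: 2-byte form → C5 B3.
U+05E3: 2-byte form → D7 A3.
U+510A: 3-byte form → E5 84 8A.
U+7AFDE: 4-byte form → F1 BA BF 9E.
U+00EF: 2-byte form → C3 AF.
U+1324F: 4-byte form → F0 93 89 8F.
Concatenated (24 bytes): EE BC B0 F0 93 8D 84 C5 B3 D7 A3 E5 84 8A F1 BA BF 9E C3 AF F0 93 89 8F.

EE BC B0 F0 93 8D 84 C5 B3 D7 A3 E5 84 8A F1 BA BF 9E C3 AF F0 93 89 8F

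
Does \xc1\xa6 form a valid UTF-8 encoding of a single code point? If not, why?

invalid (overlong encoding)

Leading byte 0xC1 = 11000001 → 2-byte form.
Continuation bytes all match 10xxxxxx. Payload decodes to 0x66.
But 0x66 < 0x80, the minimum for a 2-byte sequence — this is an overlong encoding.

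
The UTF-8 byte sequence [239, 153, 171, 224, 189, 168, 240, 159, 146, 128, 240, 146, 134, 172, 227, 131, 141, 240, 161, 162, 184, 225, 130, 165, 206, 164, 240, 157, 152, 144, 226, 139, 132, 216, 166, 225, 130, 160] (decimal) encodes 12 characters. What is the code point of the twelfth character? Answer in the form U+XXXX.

Offset 0: leading byte 0xEF = 11101111 → 3-byte char #1 = EF 99 AB.
Offset 3: leading byte 0xE0 = 11100000 → 3-byte char #2 = E0 BD A8.
Offset 6: leading byte 0xF0 = 11110000 → 4-byte char #3 = F0 9F 92 80.
Offset 10: leading byte 0xF0 = 11110000 → 4-byte char #4 = F0 92 86 AC.
Offset 14: leading byte 0xE3 = 11100011 → 3-byte char #5 = E3 83 8D.
Offset 17: leading byte 0xF0 = 11110000 → 4-byte char #6 = F0 A1 A2 B8.
Offset 21: leading byte 0xE1 = 11100001 → 3-byte char #7 = E1 82 A5.
Offset 24: leading byte 0xCE = 11001110 → 2-byte char #8 = CE A4.
Offset 26: leading byte 0xF0 = 11110000 → 4-byte char #9 = F0 9D 98 90.
Offset 30: leading byte 0xE2 = 11100010 → 3-byte char #10 = E2 8B 84.
Offset 33: leading byte 0xD8 = 11011000 → 2-byte char #11 = D8 A6.
Offset 35: leading byte 0xE1 = 11100001 → 3-byte char #12 = E1 82 A0.
Leading byte 0xE1 = 11100001 matches 1110xxxx → 3-byte sequence.
Byte 1: 0xE1 = 11100001, payload 0001 (4 bits).
Byte 2: 0x82 = 10000010 (10xxxxxx ✓), payload 000010.
Byte 3: 0xA0 = 10100000 (10xxxxxx ✓), payload 100000.
Concatenate: 0001000010100000 = 0x10A0 (16 bits → U+10A0).

U+10A0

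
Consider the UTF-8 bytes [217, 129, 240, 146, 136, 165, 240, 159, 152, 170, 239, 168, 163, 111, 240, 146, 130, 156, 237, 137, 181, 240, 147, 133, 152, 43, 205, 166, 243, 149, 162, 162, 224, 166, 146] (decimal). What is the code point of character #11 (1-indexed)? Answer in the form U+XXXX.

Offset 0: leading byte 0xD9 = 11011001 → 2-byte char #1 = D9 81.
Offset 2: leading byte 0xF0 = 11110000 → 4-byte char #2 = F0 92 88 A5.
Offset 6: leading byte 0xF0 = 11110000 → 4-byte char #3 = F0 9F 98 AA.
Offset 10: leading byte 0xEF = 11101111 → 3-byte char #4 = EF A8 A3.
Offset 13: leading byte 0x6F = 01101111 → 1-byte char #5 = 6F.
Offset 14: leading byte 0xF0 = 11110000 → 4-byte char #6 = F0 92 82 9C.
Offset 18: leading byte 0xED = 11101101 → 3-byte char #7 = ED 89 B5.
Offset 21: leading byte 0xF0 = 11110000 → 4-byte char #8 = F0 93 85 98.
Offset 25: leading byte 0x2B = 00101011 → 1-byte char #9 = 2B.
Offset 26: leading byte 0xCD = 11001101 → 2-byte char #10 = CD A6.
Offset 28: leading byte 0xF3 = 11110011 → 4-byte char #11 = F3 95 A2 A2.
Leading byte 0xF3 = 11110011 matches 11110xxx → 4-byte sequence.
Byte 1: 0xF3 = 11110011, payload 011 (3 bits).
Byte 2: 0x95 = 10010101 (10xxxxxx ✓), payload 010101.
Byte 3: 0xA2 = 10100010 (10xxxxxx ✓), payload 100010.
Byte 4: 0xA2 = 10100010 (10xxxxxx ✓), payload 100010.
Concatenate: 011010101100010100010 = 0xD58A2 (21 bits → U+D58A2).

U+D58A2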